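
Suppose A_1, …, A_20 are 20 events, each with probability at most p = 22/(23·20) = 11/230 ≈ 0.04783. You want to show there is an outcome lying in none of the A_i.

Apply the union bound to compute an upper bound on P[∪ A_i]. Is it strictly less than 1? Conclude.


Union bound: P[∪_{i=1}^{20} A_i] ≤ Σ_i P[A_i] ≤ 20·p = 20·(11/230) = 22/23.
Numerically: 22/23 ≈ 0.95652.
Is 22/23 < 1? YES.
Since P[∪ A_i] ≤ 22/23 < 1, the complement has P[∩ A_i^c] ≥ 1 − 22/23 = 1/23 > 0, so some outcome avoids every A_i.

20·p = 22/23 ≈ 0.95652; existence CERTIFIED by the union bound.


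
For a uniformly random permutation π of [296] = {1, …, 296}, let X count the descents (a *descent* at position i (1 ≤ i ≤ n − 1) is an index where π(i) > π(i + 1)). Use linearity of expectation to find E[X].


Write X = Σ X_I over i = 1, …, 295, with X_I the indicator of one descent.
There are 295 indicators.
For each fixed i, the pair (π(i), π(i+1)) is a uniformly random ordered pair of distinct values from {1, …, 296}; by symmetry P[π(i) > π(i+1)] = 1/2.
By linearity: E[X] = 295 · (1/2) = (296 − 1) · (1/2) = 295/2 ≈ 147.5000.

E[X] = 295/2 = 147.5000.


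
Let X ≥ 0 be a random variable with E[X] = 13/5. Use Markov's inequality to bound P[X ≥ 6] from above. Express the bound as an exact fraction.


μ = E[X] = 13/5, a = 6.
Markov: P[X ≥ 6] ≤ μ/a = (13/5)/6 = 13/30.
Numerically: ≈ 0.43333.
(Since a = 6 > μ = 2.60000, the bound 13/30 is < 1 and informative.)

P[X ≥ 6] ≤ 13/30 ≈ 0.43333.


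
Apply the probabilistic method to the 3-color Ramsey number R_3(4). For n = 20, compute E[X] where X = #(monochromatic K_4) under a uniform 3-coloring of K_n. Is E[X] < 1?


E[X] = C(20, 4) · 3^{1 − 6} = 4845 · 3^{−5} = 4845/243.
As a reduced fraction: E[X] = 1615/81 ≈ 19.93827.
Is E[X] < 1? NO.
Since E[X] ≥ 1, the first-moment bound is inconclusive at n = 20; it does NOT by itself certify R_3(4) > 20.

E[X] = 1615/81 ≈ 19.93827; E[X] ≥ 1; first-moment method inconclusive here.


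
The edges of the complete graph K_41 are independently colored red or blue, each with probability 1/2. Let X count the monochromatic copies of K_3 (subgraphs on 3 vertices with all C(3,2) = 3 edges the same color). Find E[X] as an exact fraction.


Let X = Σ_S X_S over the C(41, 3) = 10660 subsets S of size 3, where X_S = 1 if the K_3 on S is monochromatic.
For a fixed S, the K_3 on S has C(3, 2) = 3 edges. P[all 3 edges red] = (1/2)^3, and likewise for blue, so P[monochromatic] = 2·(1/2)^3 = 2^{1 − 3} = 1/4.
By linearity of expectation: E[X] = C(41, 3) · 2^{1 − 3} = 10660 · 1/4 = 2665.
Numerically: E[X] ≈ 2665.000.

E[X] = C(41,3)·2^(1−C(3,2)) = 2665 ≈ 2665.000.


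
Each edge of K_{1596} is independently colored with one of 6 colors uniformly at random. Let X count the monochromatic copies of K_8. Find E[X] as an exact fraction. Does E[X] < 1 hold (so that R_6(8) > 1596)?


E[X] = C(1596, 8) · 6^{1 − 28} = 1025915067760710553965 · 6^{−27} = 1025915067760710553965/1023490369077469249536.
As a reduced fraction: E[X] = 37996854361507798295/37907050706572935168 ≈ 1.0023690.
Is E[X] < 1? NO.
Since E[X] ≥ 1, the first-moment bound is inconclusive at n = 1596; it does NOT by itself certify R_6(8) > 1596.

E[X] = 37996854361507798295/37907050706572935168 ≈ 1.0023690; E[X] ≥ 1; first-moment method inconclusive here.


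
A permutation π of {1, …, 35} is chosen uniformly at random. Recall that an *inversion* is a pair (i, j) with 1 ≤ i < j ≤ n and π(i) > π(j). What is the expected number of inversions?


Write X = Σ X_I over the C(35, 2) = 595 pairs i < j, with X_I the indicator of one inversion.
There are 595 indicators.
For each fixed pair i < j, the values π(i) and π(j) are two distinct elements of {1, …, 35} in uniformly random order; by symmetry P[π(i) > π(j)] = 1/2.
By linearity: E[X] = 595 · (1/2) = C(35, 2) · (1/2) = 595/2 = 595/2 ≈ 297.500000.

E[X] = 595/2 = 297.500000.


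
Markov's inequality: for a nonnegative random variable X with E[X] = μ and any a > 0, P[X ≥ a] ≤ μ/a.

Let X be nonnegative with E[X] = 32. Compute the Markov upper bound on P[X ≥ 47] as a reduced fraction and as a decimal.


μ = E[X] = 32, a = 47.
Markov: P[X ≥ 47] ≤ μ/a = (32)/47 = 32/47.
Numerically: ≈ 0.68085.
(Since a = 47 > μ = 32.00000, the bound 32/47 is < 1 and informative.)

P[X ≥ 47] ≤ 32/47 ≈ 0.68085.


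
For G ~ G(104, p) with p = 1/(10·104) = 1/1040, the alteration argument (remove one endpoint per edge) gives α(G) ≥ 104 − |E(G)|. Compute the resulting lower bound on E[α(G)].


E[|E(G)|] = C(104, 2)·p = 5356 · (1/1040) = 103/20.
E[α(G)] ≥ n − E[|E(G)|] = 104 − 103/20 = 1977/20.
Numerically: ≈ 98.850.
(This is only a lower bound; the true E[α(G)] may be larger.)

E[α(G)] ≥ 1977/20 ≈ 98.850.


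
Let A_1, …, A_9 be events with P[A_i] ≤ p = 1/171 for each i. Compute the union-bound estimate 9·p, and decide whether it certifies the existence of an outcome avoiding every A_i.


Union bound: P[∪_{i=1}^{9} A_i] ≤ Σ_i P[A_i] ≤ 9·p = 9·(1/171) = 1/19.
Numerically: 1/19 ≈ 0.0526316.
Is 1/19 < 1? YES.
Since P[∪ A_i] ≤ 1/19 < 1, the complement has P[∩ A_i^c] ≥ 1 − 1/19 = 18/19 > 0, so some outcome avoids every A_i.

9·p = 1/19 ≈ 0.0526316; existence CERTIFIED by the union bound.


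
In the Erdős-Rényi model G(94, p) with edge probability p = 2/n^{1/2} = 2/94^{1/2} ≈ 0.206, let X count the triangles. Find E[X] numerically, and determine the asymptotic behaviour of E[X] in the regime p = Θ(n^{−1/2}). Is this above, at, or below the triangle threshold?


Number of potential triangles: C(94, 3) = 134044.
Each occurs with probability p³ ≈ (0.206)³ ≈ 8.77805e-03.
By linearity: E[X] = C(94, 3)·p³ ≈ 134044 · 8.77805e-03 ≈ 1176.645.
Since α = 1/2 < 1, p = c/n^{1/2} ≫ 1/n is above the triangle threshold p ~ 1/n. Asymptotically E[X] ~ (c³/6)·n^{3(1−α)} = (2³/6)·n^{1.5} → ∞; triangles are abundant w.h.p.

E[X] ≈ 1176.645; in regime p = Θ(1/n^{1/2}) E[X] diverges (above the triangle threshold p ~ 1/n).


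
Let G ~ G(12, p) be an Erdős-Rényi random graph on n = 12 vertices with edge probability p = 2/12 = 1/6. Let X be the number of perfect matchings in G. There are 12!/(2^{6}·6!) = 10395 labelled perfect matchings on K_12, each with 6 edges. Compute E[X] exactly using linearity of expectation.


K_12 has 12!/(2^{6}·6!) = 10395 labelled perfect matchings.
For each such perfect matching H, let X_H = 1 if all 6 edges of H are present in G. Then P[X_H = 1] = p^{6} = (1/6)^{6} = 1/46656.
By linearity of expectation: E[X] = Σ_H E[X_H] = 10395 · p^{6} = 10395 · 1/46656 = 385/1728.
Numerically: E[X] ≈ 0.2228.

E[X] = 10395 · (1/6)^{6} = 385/1728 ≈ 0.2228.


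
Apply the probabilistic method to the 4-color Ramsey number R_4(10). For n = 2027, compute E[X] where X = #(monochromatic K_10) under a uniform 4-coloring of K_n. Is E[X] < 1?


E[X] = C(2027, 10) · 4^{1 − 45} = 315586117401470604332341335 · 4^{−44} = 315586117401470604332341335/309485009821345068724781056.
As a reduced fraction: E[X] = 315586117401470604332341335/309485009821345068724781056 ≈ 1.0197.
Is E[X] < 1? NO.
Since E[X] ≥ 1, the first-moment bound is inconclusive at n = 2027; it does NOT by itself certify R_4(10) > 2027.

E[X] = 315586117401470604332341335/309485009821345068724781056 ≈ 1.0197; E[X] ≥ 1; first-moment method inconclusive here.


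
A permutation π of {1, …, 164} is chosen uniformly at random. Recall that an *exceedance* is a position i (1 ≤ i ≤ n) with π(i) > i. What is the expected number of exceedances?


Write X = Σ_{i=1}^{164} X_i, where X_i = 1_{π(i) > i}.
For each fixed i, π(i) is uniform over {1, …, 164} (marginal of a uniform permutation), so P[π(i) > i] = (n − i)/n. Summing: Σ_{i=1}^{164} (n − i)/n = (0 + 1 + … + 163)/164 = 164(164 − 1)/(2·164) = (164 − 1)/2.
Hence E[X] = Σ_{i=1}^{164} (164 − i)/164 = 163/2 ≈ 81.5000.

E[X] = 163/2 = 81.5000.


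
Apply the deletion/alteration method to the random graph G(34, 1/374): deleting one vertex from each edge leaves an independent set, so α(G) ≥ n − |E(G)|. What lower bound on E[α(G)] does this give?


E[|E(G)|] = C(34, 2)·p = 561 · (1/374) = 3/2.
E[α(G)] ≥ n − E[|E(G)|] = 34 − 3/2 = 65/2.
Numerically: ≈ 32.500.
(This is only a lower bound; the true E[α(G)] may be larger.)

E[α(G)] ≥ 65/2 ≈ 32.500.


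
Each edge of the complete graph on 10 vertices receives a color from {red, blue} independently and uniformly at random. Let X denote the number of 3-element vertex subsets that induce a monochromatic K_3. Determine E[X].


Let X = Σ_S X_S over the C(10, 3) = 120 subsets S of size 3, where X_S = 1 if the K_3 on S is monochromatic.
For a fixed S, the K_3 on S has C(3, 2) = 3 edges. P[all 3 edges red] = (1/2)^3, and likewise for blue, so P[monochromatic] = 2·(1/2)^3 = 2^{1 − 3} = 1/4.
By linearity of expectation: E[X] = C(10, 3) · 2^{1 − 3} = 120 · 1/4 = 30.
Numerically: E[X] ≈ 30.00000.

E[X] = C(10,3)·2^(1−C(3,2)) = 30 ≈ 30.00000.


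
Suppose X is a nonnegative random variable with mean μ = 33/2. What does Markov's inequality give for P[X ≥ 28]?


μ = E[X] = 33/2, a = 28.
Markov: P[X ≥ 28] ≤ μ/a = (33/2)/28 = 33/56.
Numerically: ≈ 0.589.
(Since a = 28 > μ = 16.500, the bound 33/56 is < 1 and informative.)

P[X ≥ 28] ≤ 33/56 ≈ 0.589.


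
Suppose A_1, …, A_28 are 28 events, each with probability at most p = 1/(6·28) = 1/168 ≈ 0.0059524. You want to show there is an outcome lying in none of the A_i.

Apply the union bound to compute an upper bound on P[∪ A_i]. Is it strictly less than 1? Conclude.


Union bound: P[∪_{i=1}^{28} A_i] ≤ Σ_i P[A_i] ≤ 28·p = 28·(1/168) = 1/6.
Numerically: 1/6 ≈ 0.1666667.
Is 1/6 < 1? YES.
Since P[∪ A_i] ≤ 1/6 < 1, the complement has P[∩ A_i^c] ≥ 1 − 1/6 = 5/6 > 0, so some outcome avoids every A_i.

28·p = 1/6 ≈ 0.1666667; existence CERTIFIED by the union bound.


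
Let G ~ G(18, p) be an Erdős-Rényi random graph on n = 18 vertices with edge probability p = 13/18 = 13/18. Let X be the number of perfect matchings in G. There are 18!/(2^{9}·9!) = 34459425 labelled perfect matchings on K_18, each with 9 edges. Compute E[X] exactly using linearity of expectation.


K_18 has 18!/(2^{9}·9!) = 34459425 labelled perfect matchings.
For each such perfect matching H, let X_H = 1 if all 9 edges of H are present in G. Then P[X_H = 1] = p^{9} = (13/18)^{9} = 10604499373/198359290368.
Summing the indicators: E[X] = Σ_H E[X_H] = 34459425 · p^{9} = 34459425 · 10604499373/198359290368 = 4511419145758525/2448880128.
Numerically: E[X] ≈ 1.842e+06.

E[X] = 34459425 · (13/18)^{9} = 4511419145758525/2448880128 ≈ 1.842e+06.


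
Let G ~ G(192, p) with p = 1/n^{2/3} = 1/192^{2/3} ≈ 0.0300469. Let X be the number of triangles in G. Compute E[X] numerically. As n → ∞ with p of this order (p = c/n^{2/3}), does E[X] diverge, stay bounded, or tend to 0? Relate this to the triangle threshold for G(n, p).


Number of potential triangles: C(192, 3) = 1161280.
Each occurs with probability p³ ≈ (0.0300469)³ ≈ 2.71267361e-05.
By linearity: E[X] = C(192, 3)·p³ ≈ 1161280 · 2.71267361e-05 ≈ 31.501736.
Since α = 2/3 < 1, p = c/n^{2/3} ≫ 1/n is above the triangle threshold p ~ 1/n. Asymptotically E[X] ~ (c³/6)·n^{3(1−α)} = (1³/6)·n^{1} → ∞; triangles are abundant w.h.p.

E[X] ≈ 31.501736; in regime p = Θ(1/n^{2/3}) E[X] diverges (above the triangle threshold p ~ 1/n).


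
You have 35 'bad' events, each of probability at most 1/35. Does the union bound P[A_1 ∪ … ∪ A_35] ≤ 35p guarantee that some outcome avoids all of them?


Union bound: P[∪_{i=1}^{35} A_i] ≤ Σ_i P[A_i] ≤ 35·p = 35·(1/35) = 1.
Numerically: 1 ≈ 1.0000.
Is 1 < 1? NO.
Since the bound 1 is ≥ 1, the union bound is uninformative here; it does NOT by itself certify existence.

35·p = 1 ≈ 1.0000; existence NOT certified by the union bound.


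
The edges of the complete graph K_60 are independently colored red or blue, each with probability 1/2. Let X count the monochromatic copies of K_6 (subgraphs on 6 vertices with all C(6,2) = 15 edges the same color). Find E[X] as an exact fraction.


Let X = Σ_S X_S over the C(60, 6) = 50063860 subsets S of size 6, where X_S = 1 if the K_6 on S is monochromatic.
For a fixed S, the K_6 on S has C(6, 2) = 15 edges. P[all 15 edges red] = (1/2)^15, and likewise for blue, so P[monochromatic] = 2·(1/2)^15 = 2^{1 − 15} = 1/16384.
By linearity: E[X] = C(60, 6) · 2^{1 − 15} = 50063860 · 1/16384 = 12515965/4096.
Numerically: E[X] ≈ 3055.6555.

E[X] = C(60,6)·2^(1−C(6,2)) = 12515965/4096 ≈ 3055.6555.


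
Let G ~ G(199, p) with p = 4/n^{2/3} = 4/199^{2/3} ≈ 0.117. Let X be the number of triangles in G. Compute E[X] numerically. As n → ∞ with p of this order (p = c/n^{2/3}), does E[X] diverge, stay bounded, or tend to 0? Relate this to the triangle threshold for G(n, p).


Number of potential triangles: C(199, 3) = 1293699.
Each occurs with probability p³ ≈ (0.117)³ ≈ 1.61612e-03.
By linearity: E[X] = C(199, 3)·p³ ≈ 1293699 · 1.61612e-03 ≈ 2090.774.
Since α = 2/3 < 1, p = c/n^{2/3} ≫ 1/n is above the triangle threshold p ~ 1/n. Asymptotically E[X] ~ (c³/6)·n^{3(1−α)} = (4³/6)·n^{1} → ∞; triangles are abundant w.h.p.

E[X] ≈ 2090.774; in regime p = Θ(1/n^{2/3}) E[X] diverges (above the triangle threshold p ~ 1/n).


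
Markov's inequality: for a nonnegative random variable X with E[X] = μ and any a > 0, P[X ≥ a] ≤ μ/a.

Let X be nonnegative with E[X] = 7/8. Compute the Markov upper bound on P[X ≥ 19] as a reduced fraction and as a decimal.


μ = E[X] = 7/8, a = 19.
Markov: P[X ≥ 19] ≤ μ/a = (7/8)/19 = 7/152.
Numerically: ≈ 0.0461.
(Since a = 19 > μ = 0.8750, the bound 7/152 is < 1 and informative.)

P[X ≥ 19] ≤ 7/152 ≈ 0.0461.


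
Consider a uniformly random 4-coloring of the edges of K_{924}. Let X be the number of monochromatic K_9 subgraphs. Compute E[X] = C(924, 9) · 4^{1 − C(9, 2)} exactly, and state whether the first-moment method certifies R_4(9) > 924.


E[X] = C(924, 9) · 4^{1 − 36} = 1301104023557231577684 · 4^{−35} = 1301104023557231577684/1180591620717411303424.
As a reduced fraction: E[X] = 325276005889307894421/295147905179352825856 ≈ 1.102.
Is E[X] < 1? NO.
Since E[X] ≥ 1, the first-moment bound is inconclusive at n = 924; it does NOT by itself certify R_4(9) > 924.

E[X] = 325276005889307894421/295147905179352825856 ≈ 1.102; E[X] ≥ 1; first-moment method inconclusive here.


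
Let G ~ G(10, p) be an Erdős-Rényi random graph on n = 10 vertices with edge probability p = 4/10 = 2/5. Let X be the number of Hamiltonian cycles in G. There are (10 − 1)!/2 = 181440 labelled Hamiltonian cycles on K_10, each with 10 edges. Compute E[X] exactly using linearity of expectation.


K_10 has (10 − 1)!/2 = 181440 labelled Hamiltonian cycles.
For each such Hamiltonian cycle H, let X_H = 1 if all 10 edges of H are present in G. Then P[X_H = 1] = p^{10} = (2/5)^{10} = 1024/9765625.
By linearity of expectation: E[X] = Σ_H E[X_H] = 181440 · p^{10} = 181440 · 1024/9765625 = 37158912/1953125.
Numerically: E[X] ≈ 19.025.

E[X] = 181440 · (2/5)^{10} = 37158912/1953125 ≈ 19.025.


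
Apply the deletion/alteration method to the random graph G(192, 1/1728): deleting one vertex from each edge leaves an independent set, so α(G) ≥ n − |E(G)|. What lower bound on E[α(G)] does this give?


E[|E(G)|] = C(192, 2)·p = 18336 · (1/1728) = 191/18.
E[α(G)] ≥ n − E[|E(G)|] = 192 − 191/18 = 3265/18.
Numerically: ≈ 181.3889.
(This is only a lower bound; the true E[α(G)] may be larger.)

E[α(G)] ≥ 3265/18 ≈ 181.3889.


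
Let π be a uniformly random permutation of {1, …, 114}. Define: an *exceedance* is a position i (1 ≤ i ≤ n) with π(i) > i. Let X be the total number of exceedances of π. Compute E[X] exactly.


Write X = Σ_{i=1}^{114} X_i, where X_i = 1_{π(i) > i}.
For each fixed i, π(i) is uniform over {1, …, 114} (marginal of a uniform permutation), so P[π(i) > i] = (n − i)/n. Summing: Σ_{i=1}^{114} (n − i)/n = (0 + 1 + … + 113)/114 = 114(114 − 1)/(2·114) = (114 − 1)/2.
Hence E[X] = Σ_{i=1}^{114} (114 − i)/114 = 113/2 ≈ 56.5000.

E[X] = 113/2 = 56.5000.


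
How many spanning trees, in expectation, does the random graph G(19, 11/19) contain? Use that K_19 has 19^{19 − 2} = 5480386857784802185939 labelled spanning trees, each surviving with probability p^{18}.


K_19 has 19^{19 − 2} = 5480386857784802185939 labelled spanning trees.
For each such spanning tree H, let X_H = 1 if all 18 edges of H are present in G. Then P[X_H = 1] = p^{18} = (11/19)^{18} = 5559917313492231481/104127350297911241532841.
By linearity: E[X] = Σ_H E[X_H] = 5480386857784802185939 · p^{18} = 5480386857784802185939 · 5559917313492231481/104127350297911241532841 = 5559917313492231481/19.
Numerically: E[X] ≈ 2.93e+17.

E[X] = 5480386857784802185939 · (11/19)^{18} = 5559917313492231481/19 ≈ 2.93e+17.


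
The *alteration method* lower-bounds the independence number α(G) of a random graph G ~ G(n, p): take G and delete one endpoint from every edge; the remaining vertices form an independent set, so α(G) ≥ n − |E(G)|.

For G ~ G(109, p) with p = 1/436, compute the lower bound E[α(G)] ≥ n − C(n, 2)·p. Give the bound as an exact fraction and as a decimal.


E[|E(G)|] = C(109, 2)·p = 5886 · (1/436) = 27/2.
E[α(G)] ≥ n − E[|E(G)|] = 109 − 27/2 = 191/2.
Numerically: ≈ 95.500.
(This is only a lower bound; the true E[α(G)] may be larger.)

E[α(G)] ≥ 191/2 ≈ 95.500.


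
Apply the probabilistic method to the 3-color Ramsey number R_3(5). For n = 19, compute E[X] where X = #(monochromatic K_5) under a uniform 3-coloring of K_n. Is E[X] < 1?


E[X] = C(19, 5) · 3^{1 − 10} = 11628 · 3^{−9} = 11628/19683.
As a reduced fraction: E[X] = 1292/2187 ≈ 0.5907636.
Is E[X] < 1? YES.
Since E[X] < 1, there exists a 3-coloring of K_{19} with no monochromatic K_5; hence R_3(5) > 19.

E[X] = 1292/2187 ≈ 0.5907636; E[X] < 1, so R_3(5) > 19.


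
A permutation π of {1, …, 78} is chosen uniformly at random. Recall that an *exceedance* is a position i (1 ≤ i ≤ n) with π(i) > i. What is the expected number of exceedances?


Write X = Σ_{i=1}^{78} X_i, where X_i = 1_{π(i) > i}.
For each fixed i, π(i) is uniform over {1, …, 78} (marginal of a uniform permutation), so P[π(i) > i] = (n − i)/n. Summing: Σ_{i=1}^{78} (n − i)/n = (0 + 1 + … + 77)/78 = 78(78 − 1)/(2·78) = (78 − 1)/2.
Hence E[X] = Σ_{i=1}^{78} (78 − i)/78 = 77/2 ≈ 38.5000.

E[X] = 77/2 = 38.5000.


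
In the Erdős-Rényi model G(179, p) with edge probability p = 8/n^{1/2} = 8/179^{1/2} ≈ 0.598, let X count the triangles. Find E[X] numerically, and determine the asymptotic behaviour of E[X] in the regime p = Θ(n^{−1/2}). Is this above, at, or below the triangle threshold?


Number of potential triangles: C(179, 3) = 939929.
Each occurs with probability p³ ≈ (0.598)³ ≈ 2.13791e-01.
By linearity: E[X] = C(179, 3)·p³ ≈ 939929 · 2.13791e-01 ≈ 200948.822.
Since α = 1/2 < 1, p = c/n^{1/2} ≫ 1/n is above the triangle threshold p ~ 1/n. Asymptotically E[X] ~ (c³/6)·n^{3(1−α)} = (8³/6)·n^{1.5} → ∞; triangles are abundant w.h.p.

E[X] ≈ 200948.822; in regime p = Θ(1/n^{1/2}) E[X] diverges (above the triangle threshold p ~ 1/n).


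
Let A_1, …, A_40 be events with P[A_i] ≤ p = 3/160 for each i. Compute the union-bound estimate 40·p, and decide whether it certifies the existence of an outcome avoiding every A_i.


Union bound: P[∪_{i=1}^{40} A_i] ≤ Σ_i P[A_i] ≤ 40·p = 40·(3/160) = 3/4.
Numerically: 3/4 ≈ 0.750.
Is 3/4 < 1? YES.
Since P[∪ A_i] ≤ 3/4 < 1, the complement has P[∩ A_i^c] ≥ 1 − 3/4 = 1/4 > 0, so some outcome avoids every A_i.

40·p = 3/4 ≈ 0.750; existence CERTIFIED by the union bound.


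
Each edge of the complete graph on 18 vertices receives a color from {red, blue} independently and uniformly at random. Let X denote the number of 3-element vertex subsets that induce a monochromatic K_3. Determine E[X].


Let X = Σ_S X_S over the C(18, 3) = 816 subsets S of size 3, where X_S = 1 if the K_3 on S is monochromatic.
For a fixed S, the K_3 on S has C(3, 2) = 3 edges. P[all 3 edges red] = (1/2)^3, and likewise for blue, so P[monochromatic] = 2·(1/2)^3 = 2^{1 − 3} = 1/4.
By linearity: E[X] = C(18, 3) · 2^{1 − 3} = 816 · 1/4 = 204.
Numerically: E[X] ≈ 204.0000.

E[X] = C(18,3)·2^(1−C(3,2)) = 204 ≈ 204.0000.


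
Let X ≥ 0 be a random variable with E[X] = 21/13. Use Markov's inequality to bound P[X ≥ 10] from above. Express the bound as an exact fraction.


μ = E[X] = 21/13, a = 10.
Markov: P[X ≥ 10] ≤ μ/a = (21/13)/10 = 21/130.
Numerically: ≈ 0.162.
(Since a = 10 > μ = 1.615, the bound 21/130 is < 1 and informative.)

P[X ≥ 10] ≤ 21/130 ≈ 0.162.


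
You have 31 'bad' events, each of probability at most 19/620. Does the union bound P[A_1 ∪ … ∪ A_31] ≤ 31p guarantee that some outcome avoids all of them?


Union bound: P[∪_{i=1}^{31} A_i] ≤ Σ_i P[A_i] ≤ 31·p = 31·(19/620) = 19/20.
Numerically: 19/20 ≈ 0.95000.
Is 19/20 < 1? YES.
Since P[∪ A_i] ≤ 19/20 < 1, the complement has P[∩ A_i^c] ≥ 1 − 19/20 = 1/20 > 0, so some outcome avoids every A_i.

31·p = 19/20 ≈ 0.95000; existence CERTIFIED by the union bound.


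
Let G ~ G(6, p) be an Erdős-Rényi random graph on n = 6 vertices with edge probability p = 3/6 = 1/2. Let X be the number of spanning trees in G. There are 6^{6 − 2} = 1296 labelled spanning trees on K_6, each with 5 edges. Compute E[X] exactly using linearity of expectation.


K_6 has 6^{6 − 2} = 1296 labelled spanning trees.
For each such spanning tree H, let X_H = 1 if all 5 edges of H are present in G. Then P[X_H = 1] = p^{5} = (1/2)^{5} = 1/32.
Summing the indicators: E[X] = Σ_H E[X_H] = 1296 · p^{5} = 1296 · 1/32 = 81/2.
Numerically: E[X] ≈ 40.5.

E[X] = 1296 · (1/2)^{5} = 81/2 ≈ 40.5.


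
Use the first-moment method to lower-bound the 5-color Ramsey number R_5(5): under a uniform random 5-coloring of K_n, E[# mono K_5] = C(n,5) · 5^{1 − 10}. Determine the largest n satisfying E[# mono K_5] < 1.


We need C(n, 5) · 5^{1 − 10} < 1, i.e. C(n, 5) < 5^{10 − 1} = 1953125.
Check values of n near the boundary:
  n = 46: C(46, 5) = 1370754; 1370754 < 1953125? YES
  n = 47: C(47, 5) = 1533939; 1533939 < 1953125? YES
  n = 48: C(48, 5) = 1712304; 1712304 < 1953125? YES
  n = 49: C(49, 5) = 1906884; 1906884 < 1953125? YES
  n = 50: C(50, 5) = 2118760; 2118760 < 1953125? NO
The largest n with C(n, 5) < 1953125 is n = 49 (where E[X] = 1906884/1953125 ≈ 0.9763). Hence R_5(5) > 49, i.e. R_5(5) ≥ 50.

Largest n = 49; hence R_5(5) > 49.


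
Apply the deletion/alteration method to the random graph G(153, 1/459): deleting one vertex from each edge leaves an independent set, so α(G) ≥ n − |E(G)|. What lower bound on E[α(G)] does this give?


E[|E(G)|] = C(153, 2)·p = 11628 · (1/459) = 76/3.
E[α(G)] ≥ n − E[|E(G)|] = 153 − 76/3 = 383/3.
Numerically: ≈ 127.667.
(This is only a lower bound; the true E[α(G)] may be larger.)

E[α(G)] ≥ 383/3 ≈ 127.667.


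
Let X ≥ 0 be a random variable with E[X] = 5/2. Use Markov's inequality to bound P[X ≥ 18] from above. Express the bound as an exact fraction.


μ = E[X] = 5/2, a = 18.
Markov: P[X ≥ 18] ≤ μ/a = (5/2)/18 = 5/36.
Numerically: ≈ 0.138889.
(Since a = 18 > μ = 2.500000, the bound 5/36 is < 1 and informative.)

P[X ≥ 18] ≤ 5/36 ≈ 0.138889.


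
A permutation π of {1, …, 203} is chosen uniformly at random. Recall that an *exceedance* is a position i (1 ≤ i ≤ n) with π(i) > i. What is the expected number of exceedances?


Write X = Σ_{i=1}^{203} X_i, where X_i = 1_{π(i) > i}.
For each fixed i, π(i) is uniform over {1, …, 203} (marginal of a uniform permutation), so P[π(i) > i] = (n − i)/n. Summing: Σ_{i=1}^{203} (n − i)/n = (0 + 1 + … + 202)/203 = 203(203 − 1)/(2·203) = (203 − 1)/2.
Hence E[X] = Σ_{i=1}^{203} (203 − i)/203 = 101 ≈ 101.00000.

E[X] = 101 = 101.00000.


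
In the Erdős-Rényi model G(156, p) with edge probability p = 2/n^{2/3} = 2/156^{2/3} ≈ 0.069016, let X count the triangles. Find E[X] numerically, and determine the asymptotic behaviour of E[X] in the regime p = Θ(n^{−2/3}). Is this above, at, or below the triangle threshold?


Number of potential triangles: C(156, 3) = 620620.
Each occurs with probability p³ ≈ (0.069016)³ ≈ 3.2873110e-04.
By linearity: E[X] = C(156, 3)·p³ ≈ 620620 · 3.2873110e-04 ≈ 204.01709.
Since α = 2/3 < 1, p = c/n^{2/3} ≫ 1/n is above the triangle threshold p ~ 1/n. Asymptotically E[X] ~ (c³/6)·n^{3(1−α)} = (2³/6)·n^{1} → ∞; triangles are abundant w.h.p.

E[X] ≈ 204.01709; in regime p = Θ(1/n^{2/3}) E[X] diverges (above the triangle threshold p ~ 1/n).


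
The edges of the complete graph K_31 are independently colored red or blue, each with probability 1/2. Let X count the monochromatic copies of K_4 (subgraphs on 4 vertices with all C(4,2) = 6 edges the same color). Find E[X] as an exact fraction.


Let X = Σ_S X_S over the C(31, 4) = 31465 subsets S of size 4, where X_S = 1 if the K_4 on S is monochromatic.
For a fixed S, the K_4 on S has C(4, 2) = 6 edges. P[all 6 edges red] = (1/2)^6, and likewise for blue, so P[monochromatic] = 2·(1/2)^6 = 2^{1 − 6} = 1/32.
By linearity of expectation: E[X] = C(31, 4) · 2^{1 − 6} = 31465 · 1/32 = 31465/32.
Numerically: E[X] ≈ 983.281.

E[X] = C(31,4)·2^(1−C(4,2)) = 31465/32 ≈ 983.281.


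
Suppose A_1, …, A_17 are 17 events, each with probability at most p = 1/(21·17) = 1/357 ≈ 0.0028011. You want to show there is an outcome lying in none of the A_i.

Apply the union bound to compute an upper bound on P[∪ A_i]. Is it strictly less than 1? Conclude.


Union bound: P[∪_{i=1}^{17} A_i] ≤ Σ_i P[A_i] ≤ 17·p = 17·(1/357) = 1/21.
Numerically: 1/21 ≈ 0.0476190.
Is 1/21 < 1? YES.
Since P[∪ A_i] ≤ 1/21 < 1, the complement has P[∩ A_i^c] ≥ 1 − 1/21 = 20/21 > 0, so some outcome avoids every A_i.

17·p = 1/21 ≈ 0.0476190; existence CERTIFIED by the union bound.


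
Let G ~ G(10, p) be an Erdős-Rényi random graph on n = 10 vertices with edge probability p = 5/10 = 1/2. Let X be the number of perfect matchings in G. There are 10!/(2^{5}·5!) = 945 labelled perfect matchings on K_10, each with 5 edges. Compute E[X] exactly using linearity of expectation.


K_10 has 10!/(2^{5}·5!) = 945 labelled perfect matchings.
For each such perfect matching H, let X_H = 1 if all 5 edges of H are present in G. Then P[X_H = 1] = p^{5} = (1/2)^{5} = 1/32.
By linearity: E[X] = Σ_H E[X_H] = 945 · p^{5} = 945 · 1/32 = 945/32.
Numerically: E[X] ≈ 29.5.

E[X] = 945 · (1/2)^{5} = 945/32 ≈ 29.5.


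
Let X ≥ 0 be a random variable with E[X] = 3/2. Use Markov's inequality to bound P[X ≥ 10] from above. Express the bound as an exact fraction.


μ = E[X] = 3/2, a = 10.
Markov: P[X ≥ 10] ≤ μ/a = (3/2)/10 = 3/20.
Numerically: ≈ 0.15000.
(Since a = 10 > μ = 1.50000, the bound 3/20 is < 1 and informative.)

P[X ≥ 10] ≤ 3/20 ≈ 0.15000.


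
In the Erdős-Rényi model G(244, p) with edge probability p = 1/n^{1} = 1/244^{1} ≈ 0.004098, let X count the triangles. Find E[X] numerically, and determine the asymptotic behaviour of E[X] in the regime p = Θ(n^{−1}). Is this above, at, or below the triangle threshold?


Number of potential triangles: C(244, 3) = 2391444.
Each occurs with probability p³ ≈ (0.004098)³ ≈ 6.883836e-08.
By linearity: E[X] = C(244, 3)·p³ ≈ 2391444 · 6.883836e-08 ≈ 0.1646.
Here α = 1, so p = 1/n is exactly at the triangle threshold p ~ 1/n. Asymptotically E[X] → c³/6 = 1³/6 = 1/6 ≈ 0.1667, a bounded constant. In this regime the triangle count is asymptotically Poisson(c³/6).

E[X] ≈ 0.1646; in regime p = Θ(1/n^{1}) E[X] stays bounded (at the triangle threshold p ~ 1/n).


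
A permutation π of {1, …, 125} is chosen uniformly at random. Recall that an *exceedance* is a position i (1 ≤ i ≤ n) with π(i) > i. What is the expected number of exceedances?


Write X = Σ_{i=1}^{125} X_i, where X_i = 1_{π(i) > i}.
For each fixed i, π(i) is uniform over {1, …, 125} (marginal of a uniform permutation), so P[π(i) > i] = (n − i)/n. Summing: Σ_{i=1}^{125} (n − i)/n = (0 + 1 + … + 124)/125 = 125(125 − 1)/(2·125) = (125 − 1)/2.
Hence E[X] = Σ_{i=1}^{125} (125 − i)/125 = 62 ≈ 62.0000.

E[X] = 62 = 62.0000.


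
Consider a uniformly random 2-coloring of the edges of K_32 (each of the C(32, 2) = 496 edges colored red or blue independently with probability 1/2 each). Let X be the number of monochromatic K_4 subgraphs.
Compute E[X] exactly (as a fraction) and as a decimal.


Let X = Σ_S X_S over the C(32, 4) = 35960 subsets S of size 4, where X_S = 1 if the K_4 on S is monochromatic.
For a fixed S, the K_4 on S has C(4, 2) = 6 edges. P[all 6 edges red] = (1/2)^6, and likewise for blue, so P[monochromatic] = 2·(1/2)^6 = 2^{1 − 6} = 1/32.
By linearity of expectation: E[X] = C(32, 4) · 2^{1 − 6} = 35960 · 1/32 = 4495/4.
Numerically: E[X] ≈ 1123.750.

E[X] = C(32,4)·2^(1−C(4,2)) = 4495/4 ≈ 1123.750.


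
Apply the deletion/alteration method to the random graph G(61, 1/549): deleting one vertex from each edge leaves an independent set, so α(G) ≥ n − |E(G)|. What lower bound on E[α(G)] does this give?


E[|E(G)|] = C(61, 2)·p = 1830 · (1/549) = 10/3.
E[α(G)] ≥ n − E[|E(G)|] = 61 − 10/3 = 173/3.
Numerically: ≈ 57.66667.
(This is only a lower bound; the true E[α(G)] may be larger.)

E[α(G)] ≥ 173/3 ≈ 57.66667.


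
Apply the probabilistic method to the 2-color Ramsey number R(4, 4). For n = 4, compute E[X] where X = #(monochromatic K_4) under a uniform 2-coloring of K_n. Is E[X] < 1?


E[X] = C(4, 4) · 2^{1 − 6} = 1 · 2^{−5} = 1/32.
As a reduced fraction: E[X] = 1/32 ≈ 0.03125.
Is E[X] < 1? YES.
Since E[X] < 1, there exists a 2-coloring of K_{4} with no monochromatic K_4; hence R(4, 4) > 4.

E[X] = 1/32 ≈ 0.03125; E[X] < 1, so R(4, 4) > 4.


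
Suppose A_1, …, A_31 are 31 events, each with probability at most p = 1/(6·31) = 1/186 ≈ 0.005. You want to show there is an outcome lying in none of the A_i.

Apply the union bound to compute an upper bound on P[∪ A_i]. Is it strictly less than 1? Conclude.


Union bound: P[∪_{i=1}^{31} A_i] ≤ Σ_i P[A_i] ≤ 31·p = 31·(1/186) = 1/6.
Numerically: 1/6 ≈ 0.167.
Is 1/6 < 1? YES.
Since P[∪ A_i] ≤ 1/6 < 1, the complement has P[∩ A_i^c] ≥ 1 − 1/6 = 5/6 > 0, so some outcome avoids every A_i.

31·p = 1/6 ≈ 0.167; existence CERTIFIED by the union bound.


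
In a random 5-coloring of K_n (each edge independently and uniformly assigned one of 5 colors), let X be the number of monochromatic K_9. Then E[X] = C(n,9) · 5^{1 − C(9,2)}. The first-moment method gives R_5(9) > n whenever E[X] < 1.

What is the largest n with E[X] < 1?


We need C(n, 9) · 5^{1 − 36} < 1, i.e. C(n, 9) < 5^{36 − 1} = 2910383045673370361328125.
Check values of n near the boundary:
  n = 2165: C(2165, 9) = 2832220612024886803272630; 2832220612024886803272630 < 2910383045673370361328125? YES
  n = 2166: C(2166, 9) = 2844037944203015677277940; 2844037944203015677277940 < 2910383045673370361328125? YES
  n = 2167: C(2167, 9) = 2855899084841489792706810; 2855899084841489792706810 < 2910383045673370361328125? YES
  n = 2168: C(2168, 9) = 2867804175977929537095120; 2867804175977929537095120 < 2910383045673370361328125? YES
  n = 2169: C(2169, 9) = 2879753360044504243499683; 2879753360044504243499683 < 2910383045673370361328125? YES
  n = 2170: C(2170, 9) = 2891746779868845075610510; 2891746779868845075610510 < 2910383045673370361328125? YES
  n = 2171: C(2171, 9) = 2903784578674959601827205; 2903784578674959601827205 < 2910383045673370361328125? YES
  n = 2172: C(2172, 9) = 2915866900084148060642020; 2915866900084148060642020 < 2910383045673370361328125? NO
  n = 2173: C(2173, 9) = 2927993888115921319674265; 2927993888115921319674265 < 2910383045673370361328125? NO
  n = 2174: C(2174, 9) = 2940165687188920530702934; 2940165687188920530702934 < 2910383045673370361328125? NO
The largest n with C(n, 9) < 2910383045673370361328125 is n = 2171 (where E[X] = 580756915734991920365441/582076609134674072265625 ≈ 0.997733). Hence R_5(9) > 2171, i.e. R_5(9) ≥ 2172.

Largest n = 2171; hence R_5(9) > 2171.


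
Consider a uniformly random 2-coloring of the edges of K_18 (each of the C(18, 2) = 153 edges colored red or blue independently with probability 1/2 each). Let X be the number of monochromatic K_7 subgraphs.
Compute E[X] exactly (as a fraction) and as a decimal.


Let X = Σ_S X_S over the C(18, 7) = 31824 subsets S of size 7, where X_S = 1 if the K_7 on S is monochromatic.
For a fixed S, the K_7 on S has C(7, 2) = 21 edges. P[all 21 edges red] = (1/2)^21, and likewise for blue, so P[monochromatic] = 2·(1/2)^21 = 2^{1 − 21} = 1/1048576.
By linearity: E[X] = C(18, 7) · 2^{1 − 21} = 31824 · 1/1048576 = 1989/65536.
Numerically: E[X] ≈ 0.0303.

E[X] = C(18,7)·2^(1−C(7,2)) = 1989/65536 ≈ 0.0303.


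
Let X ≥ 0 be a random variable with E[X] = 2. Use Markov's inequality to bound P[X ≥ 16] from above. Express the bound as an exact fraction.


μ = E[X] = 2, a = 16.
Markov: P[X ≥ 16] ≤ μ/a = (2)/16 = 1/8.
Numerically: ≈ 0.1250.
(Since a = 16 > μ = 2.0000, the bound 1/8 is < 1 and informative.)

P[X ≥ 16] ≤ 1/8 ≈ 0.1250.


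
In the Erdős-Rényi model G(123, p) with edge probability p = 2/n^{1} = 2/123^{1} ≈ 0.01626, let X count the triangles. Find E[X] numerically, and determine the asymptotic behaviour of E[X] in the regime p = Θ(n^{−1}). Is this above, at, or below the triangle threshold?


Number of potential triangles: C(123, 3) = 302621.
Each occurs with probability p³ ≈ (0.01626)³ ≈ 4.2990713e-06.
By linearity: E[X] = C(123, 3)·p³ ≈ 302621 · 4.2990713e-06 ≈ 1.30099.
Here α = 1, so p = 2/n is exactly at the triangle threshold p ~ 1/n. Asymptotically E[X] → c³/6 = 2³/6 = 4/3 ≈ 1.33333, a bounded constant. In this regime the triangle count is asymptotically Poisson(c³/6).

E[X] ≈ 1.30099; in regime p = Θ(1/n^{1}) E[X] stays bounded (at the triangle threshold p ~ 1/n).


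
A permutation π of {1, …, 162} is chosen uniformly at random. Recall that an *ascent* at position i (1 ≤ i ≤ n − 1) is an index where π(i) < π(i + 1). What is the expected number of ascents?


Write X = Σ X_I over i = 1, …, 161, with X_I the indicator of one ascent.
There are 161 indicators.
For each fixed i, the pair (π(i), π(i+1)) is a uniformly random ordered pair of distinct values from {1, …, 162}; by symmetry P[π(i) < π(i+1)] = 1/2.
By linearity: E[X] = 161 · (1/2) = (162 − 1) · (1/2) = 161/2 ≈ 80.500000.

E[X] = 161/2 = 80.500000.


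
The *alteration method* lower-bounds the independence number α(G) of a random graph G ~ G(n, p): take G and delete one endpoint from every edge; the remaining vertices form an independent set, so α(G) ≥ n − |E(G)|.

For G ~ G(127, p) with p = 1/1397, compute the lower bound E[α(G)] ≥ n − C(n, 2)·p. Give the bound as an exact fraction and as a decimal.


E[|E(G)|] = C(127, 2)·p = 8001 · (1/1397) = 63/11.
E[α(G)] ≥ n − E[|E(G)|] = 127 − 63/11 = 1334/11.
Numerically: ≈ 121.27273.
(This is only a lower bound; the true E[α(G)] may be larger.)

E[α(G)] ≥ 1334/11 ≈ 121.27273.


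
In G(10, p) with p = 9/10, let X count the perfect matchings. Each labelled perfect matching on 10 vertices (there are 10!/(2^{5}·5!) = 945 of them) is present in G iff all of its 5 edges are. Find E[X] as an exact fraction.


K_10 has 10!/(2^{5}·5!) = 945 labelled perfect matchings.
For each such perfect matching H, let X_H = 1 if all 5 edges of H are present in G. Then P[X_H = 1] = p^{5} = (9/10)^{5} = 59049/100000.
Summing the indicators: E[X] = Σ_H E[X_H] = 945 · p^{5} = 945 · 59049/100000 = 11160261/20000.
Numerically: E[X] ≈ 558.

E[X] = 945 · (9/10)^{5} = 11160261/20000 ≈ 558.


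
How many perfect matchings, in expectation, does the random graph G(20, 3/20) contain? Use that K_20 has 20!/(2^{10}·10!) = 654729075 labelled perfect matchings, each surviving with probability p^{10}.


K_20 has 20!/(2^{10}·10!) = 654729075 labelled perfect matchings.
For each such perfect matching H, let X_H = 1 if all 10 edges of H are present in G. Then P[X_H = 1] = p^{10} = (3/20)^{10} = 59049/10240000000000.
Summing the indicators: E[X] = Σ_H E[X_H] = 654729075 · p^{10} = 654729075 · 59049/10240000000000 = 1546443885987/409600000000.
Numerically: E[X] ≈ 3.775.

E[X] = 654729075 · (3/20)^{10} = 1546443885987/409600000000 ≈ 3.775.


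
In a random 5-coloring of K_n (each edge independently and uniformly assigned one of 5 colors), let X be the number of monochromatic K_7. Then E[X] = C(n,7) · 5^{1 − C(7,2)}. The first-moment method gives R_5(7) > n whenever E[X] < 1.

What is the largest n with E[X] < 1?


We need C(n, 7) · 5^{1 − 21} < 1, i.e. C(n, 7) < 5^{21 − 1} = 95367431640625.
Check values of n near the boundary:
  n = 333: C(333, 7) = 84549532139028; 84549532139028 < 95367431640625? YES
  n = 334: C(334, 7) = 86359460961576; 86359460961576 < 95367431640625? YES
  n = 335: C(335, 7) = 88202498238195; 88202498238195 < 95367431640625? YES
  n = 336: C(336, 7) = 90079147136880; 90079147136880 < 95367431640625? YES
  n = 337: C(337, 7) = 91989916924632; 91989916924632 < 95367431640625? YES
  n = 338: C(338, 7) = 93935323022736; 93935323022736 < 95367431640625? YES
  n = 339: C(339, 7) = 95915887062372; 95915887062372 < 95367431640625? NO
  n = 340: C(340, 7) = 97932136940560; 97932136940560 < 95367431640625? NO
The largest n with C(n, 7) < 95367431640625 is n = 338 (where E[X] = 93935323022736/95367431640625 ≈ 0.9849833). Hence R_5(7) > 338, i.e. R_5(7) ≥ 339.

Largest n = 338; hence R_5(7) > 338.


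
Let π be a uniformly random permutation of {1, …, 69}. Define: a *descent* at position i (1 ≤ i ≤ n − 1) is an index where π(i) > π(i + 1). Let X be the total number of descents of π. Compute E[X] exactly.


Write X = Σ X_I over i = 1, …, 68, with X_I the indicator of one descent.
There are 68 indicators.
For each fixed i, the pair (π(i), π(i+1)) is a uniformly random ordered pair of distinct values from {1, …, 69}; by symmetry P[π(i) > π(i+1)] = 1/2.
By linearity: E[X] = 68 · (1/2) = (69 − 1) · (1/2) = 34 ≈ 34.0000.

E[X] = 34 = 34.0000.


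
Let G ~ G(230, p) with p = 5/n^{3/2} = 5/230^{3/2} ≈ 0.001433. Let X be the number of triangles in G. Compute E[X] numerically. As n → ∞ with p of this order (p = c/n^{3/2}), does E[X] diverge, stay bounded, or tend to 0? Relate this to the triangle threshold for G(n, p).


Number of potential triangles: C(230, 3) = 2001460.
Each occurs with probability p³ ≈ (0.001433)³ ≈ 2.945335e-09.
By linearity: E[X] = C(230, 3)·p³ ≈ 2001460 · 2.945335e-09 ≈ 0.0059.
Since α = 3/2 > 1, p = c/n^{3/2} = o(1/n) is below the triangle threshold p ~ 1/n. Asymptotically E[X] ~ (c³/6)·n^{3(1−α)} = (5³/6)·n^{-1.5} → 0, so by Markov's inequality G has no triangles w.h.p.

E[X] ≈ 0.0059; in regime p = Θ(1/n^{3/2}) E[X] tends to 0 (below the triangle threshold p ~ 1/n).


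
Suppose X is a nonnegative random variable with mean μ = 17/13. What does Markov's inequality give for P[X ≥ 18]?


μ = E[X] = 17/13, a = 18.
Markov: P[X ≥ 18] ≤ μ/a = (17/13)/18 = 17/234.
Numerically: ≈ 0.0726.
(Since a = 18 > μ = 1.3077, the bound 17/234 is < 1 and informative.)

P[X ≥ 18] ≤ 17/234 ≈ 0.0726.


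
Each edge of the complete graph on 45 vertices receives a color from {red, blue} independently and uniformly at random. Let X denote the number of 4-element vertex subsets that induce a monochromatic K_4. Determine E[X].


Let X = Σ_S X_S over the C(45, 4) = 148995 subsets S of size 4, where X_S = 1 if the K_4 on S is monochromatic.
For a fixed S, the K_4 on S has C(4, 2) = 6 edges. P[all 6 edges red] = (1/2)^6, and likewise for blue, so P[monochromatic] = 2·(1/2)^6 = 2^{1 − 6} = 1/32.
By linearity: E[X] = C(45, 4) · 2^{1 − 6} = 148995 · 1/32 = 148995/32.
Numerically: E[X] ≈ 4656.093750.

E[X] = C(45,4)·2^(1−C(4,2)) = 148995/32 ≈ 4656.093750.
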